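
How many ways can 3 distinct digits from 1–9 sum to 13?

7

3 distinct digits from 1–9 sum between 6 and 24.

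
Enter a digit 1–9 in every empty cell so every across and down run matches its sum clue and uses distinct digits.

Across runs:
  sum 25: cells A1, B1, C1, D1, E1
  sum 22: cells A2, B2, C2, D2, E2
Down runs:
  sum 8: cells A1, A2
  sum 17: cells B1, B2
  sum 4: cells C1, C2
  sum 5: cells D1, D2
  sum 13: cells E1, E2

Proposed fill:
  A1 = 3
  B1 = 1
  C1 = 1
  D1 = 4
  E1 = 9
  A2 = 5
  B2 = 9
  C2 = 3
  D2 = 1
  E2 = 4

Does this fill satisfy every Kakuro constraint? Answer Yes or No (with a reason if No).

No — the across run A1–E1 sums to 18, not 25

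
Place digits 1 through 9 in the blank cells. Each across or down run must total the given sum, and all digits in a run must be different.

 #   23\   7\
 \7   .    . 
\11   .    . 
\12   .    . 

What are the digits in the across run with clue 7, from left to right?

6, 1

23 in 3 cells must be {6,8,9}; 7 in 3 cells must be {1,2,4}.
The 7 across and the 23 down share only 6, so R1C1 = 6.
R1C2 = 7 − 6 = 1 completes the 7 across.
Given what's placed, R3C2 must be 4 to fit the 12 across and 7 down.
R2C2 = 7 − 5 = 2 completes the 7 down.
R3C1 = 12 − 4 = 8 completes the 12 across.
R2C1 = 11 − 2 = 9 completes the 11 across.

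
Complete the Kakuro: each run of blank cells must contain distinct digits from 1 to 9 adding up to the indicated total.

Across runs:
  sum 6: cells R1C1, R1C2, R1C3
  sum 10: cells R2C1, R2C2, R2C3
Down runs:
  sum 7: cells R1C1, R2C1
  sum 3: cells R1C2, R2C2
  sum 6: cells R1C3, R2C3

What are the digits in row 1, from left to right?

6 in 3 cells must be {1,2,3}; 3 in 2 cells must be {1,2}.
Nothing is forced directly, so branch on R1C2, whose candidates are 1 or 2. If R1C2 = 1: that forces R1C3 = 2, R2C2 = 2, after which R2C3 would have to be in {1,3,5,7} for the 10 across but in {4} for the 6 down — contradiction. So R1C2 = 2.
Given what's placed, R1C3 must be 1 to fit the 6 across and 6 down.
R2C2 = 3 − 2 = 1 completes the 3 down.
R2C3 = 6 − 1 = 5 completes the 6 down.
R1C1 = 6 − 3 = 3 completes the 6 across.
R2C1 = 10 − 6 = 4 completes the 10 across.

3, 2, 1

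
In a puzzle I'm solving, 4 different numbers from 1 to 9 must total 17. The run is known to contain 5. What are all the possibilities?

4 distinct digits from 1–9 sum between 10 and 30.
Keeping only sets containing 5.

{1,2,5,9}; {1,3,5,8}; {1,4,5,7}; {2,3,5,7}; {2,4,5,6}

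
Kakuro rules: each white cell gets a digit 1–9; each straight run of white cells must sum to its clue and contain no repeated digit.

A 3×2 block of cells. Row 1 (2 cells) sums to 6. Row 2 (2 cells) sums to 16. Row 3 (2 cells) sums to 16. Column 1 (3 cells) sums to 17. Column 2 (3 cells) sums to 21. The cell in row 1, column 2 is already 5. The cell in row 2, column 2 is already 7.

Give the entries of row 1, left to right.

16 in 2 cells must be {7,9}.
(1,1) = 6 − 5 = 1 completes the 6 across.
(2,1) = 16 − 7 = 9 completes the 16 across.
(3,1) = 17 − 10 = 7 completes the 17 down.
(3,2) = 16 − 7 = 9 completes the 16 across.

1, 5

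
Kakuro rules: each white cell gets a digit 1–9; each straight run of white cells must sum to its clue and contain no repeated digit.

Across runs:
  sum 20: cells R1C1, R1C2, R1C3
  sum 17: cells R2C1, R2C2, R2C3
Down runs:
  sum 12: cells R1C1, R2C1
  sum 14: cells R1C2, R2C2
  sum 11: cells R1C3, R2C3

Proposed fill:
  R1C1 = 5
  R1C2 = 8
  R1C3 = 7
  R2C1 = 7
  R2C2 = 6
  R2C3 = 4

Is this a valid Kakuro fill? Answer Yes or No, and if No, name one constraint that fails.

Across: 5+8+7=20; 7+6+4=17. Down: 5+7=12; 8+6=14; 7+4=11. No digit repeats within any run.

Yes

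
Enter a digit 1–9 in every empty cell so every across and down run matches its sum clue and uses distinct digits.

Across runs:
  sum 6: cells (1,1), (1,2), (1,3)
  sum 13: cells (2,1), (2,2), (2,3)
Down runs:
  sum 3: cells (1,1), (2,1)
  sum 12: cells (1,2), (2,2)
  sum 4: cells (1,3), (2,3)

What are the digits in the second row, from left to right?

6 in 3 cells must be {1,2,3}; 3 in 2 cells must be {1,2}; 4 in 2 cells must be {1,3}.
The 6 across and the 12 down share only 3, so (1,2) = 3.
Given what's placed, (1,3) must be 1 to fit the 6 across and 4 down.
(2,2) = 12 − 3 = 9 completes the 12 down.
(2,3) = 4 − 1 = 3 completes the 4 down.
(1,1) = 6 − 4 = 2 completes the 6 across.
(2,1) = 13 − 12 = 1 completes the 13 across.

1, 9, 3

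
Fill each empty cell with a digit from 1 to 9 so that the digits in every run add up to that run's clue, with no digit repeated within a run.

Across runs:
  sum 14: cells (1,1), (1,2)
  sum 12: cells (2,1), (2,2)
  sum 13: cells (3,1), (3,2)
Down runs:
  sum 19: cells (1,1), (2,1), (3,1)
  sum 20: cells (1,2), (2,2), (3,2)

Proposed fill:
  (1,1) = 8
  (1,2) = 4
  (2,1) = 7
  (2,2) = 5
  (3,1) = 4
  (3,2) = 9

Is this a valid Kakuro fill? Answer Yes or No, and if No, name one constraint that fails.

No — the across run (1,1)–(1,2) sums to 12, not 14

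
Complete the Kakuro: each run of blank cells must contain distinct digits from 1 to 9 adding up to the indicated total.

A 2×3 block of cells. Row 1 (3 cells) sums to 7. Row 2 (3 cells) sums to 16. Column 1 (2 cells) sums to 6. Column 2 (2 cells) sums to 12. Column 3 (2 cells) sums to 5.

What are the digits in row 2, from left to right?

5 8 3

7 in 3 cells must be {1,2,4}.
The 7 across and the 12 down share only 4, so (1,2) = 4.
(2,2) = 12 − 4 = 8 completes the 12 down.
Nothing is forced directly, so branch on (1,1), whose candidates are 1 or 2. If (1,1) = 2: that forces (1,3) = 1, after which (2,1) would have to be in {1,2,3,5,6,7} for the 16 across but in {4} for the 6 down — contradiction. So (1,1) = 1.
(1,3) = 7 − 5 = 2 completes the 7 across.
(2,1) = 6 − 1 = 5 completes the 6 down.
(2,3) = 16 − 13 = 3 completes the 16 across.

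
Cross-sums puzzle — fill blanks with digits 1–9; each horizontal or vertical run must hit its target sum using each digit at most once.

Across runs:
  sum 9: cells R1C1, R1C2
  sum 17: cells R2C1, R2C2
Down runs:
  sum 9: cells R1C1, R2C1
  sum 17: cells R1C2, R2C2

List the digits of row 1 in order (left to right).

1 8

17 in 2 cells must be {8,9}.
The 9 across and the 17 down share only 8, so R1C2 = 8.
The 17 across and the 9 down share only 8, so R2C1 = 8.
R2C2 = 17 − 8 = 9 completes the 17 across.
R1C1 = 9 − 8 = 1 completes the 9 across.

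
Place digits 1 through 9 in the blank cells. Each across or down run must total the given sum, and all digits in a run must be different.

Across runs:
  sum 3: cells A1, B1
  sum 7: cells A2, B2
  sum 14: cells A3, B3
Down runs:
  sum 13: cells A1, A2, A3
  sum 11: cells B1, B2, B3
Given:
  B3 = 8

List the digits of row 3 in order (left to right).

3 in 2 cells must be {1,2}.
A3 = 14 − 8 = 6 completes the 14 across.
Given what's placed, A1 must be 2 to fit the 3 across and 13 down.
B1 = 3 − 2 = 1 completes the 3 across.
A2 = 13 − 8 = 5 completes the 13 down.
B2 = 7 − 5 = 2 completes the 7 across.

6 8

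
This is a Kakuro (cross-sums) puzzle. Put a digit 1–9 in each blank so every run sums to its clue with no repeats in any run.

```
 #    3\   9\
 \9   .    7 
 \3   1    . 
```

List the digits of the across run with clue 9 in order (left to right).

2, 7

3 in 2 cells must be {1,2}.
R1C1 = 9 − 7 = 2 completes the 9 across.
R2C2 = 3 − 1 = 2 completes the 3 across.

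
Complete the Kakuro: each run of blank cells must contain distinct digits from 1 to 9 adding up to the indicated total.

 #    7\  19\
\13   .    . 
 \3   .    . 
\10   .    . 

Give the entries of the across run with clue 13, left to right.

4, 9

3 in 2 cells must be {1,2}; 7 in 3 cells must be {1,2,4}.
The 13 across and the 7 down share only 4, so R1C1 = 4.
R1C2 = 13 − 4 = 9 completes the 13 across.
Given what's placed, R2C2 must be 2 to fit the 3 across and 19 down.
R3C2 = 19 − 11 = 8 completes the 19 down.
R2C1 = 3 − 2 = 1 completes the 3 across.
R3C1 = 10 − 8 = 2 completes the 10 across.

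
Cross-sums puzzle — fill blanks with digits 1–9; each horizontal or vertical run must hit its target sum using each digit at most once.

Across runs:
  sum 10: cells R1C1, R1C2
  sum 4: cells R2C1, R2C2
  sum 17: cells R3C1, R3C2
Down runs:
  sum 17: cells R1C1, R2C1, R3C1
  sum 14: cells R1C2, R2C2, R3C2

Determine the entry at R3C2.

4 in 2 cells must be {1,3}; 17 in 2 cells must be {8,9}.
Nothing is forced directly, so branch on R2C1, whose candidates are 1 or 3. If R2C1 = 1: that forces R2C2 = 3, R3C1 = 9, after which R3C2 would have to be in {8} for the 17 across but in {2,4,5,6,7,9} for the 14 down — contradiction. So R2C1 = 3.
R2C2 = 4 − 3 = 1 completes the 4 across.
Nothing is forced directly, so branch on R3C1, whose candidates are 8 or 9. If R3C1 = 9: then R1C1 would have to be in {1,2,3,4,6,7,8,9} for the 10 across but in {5} for the 17 down — contradiction. So R3C1 = 8.
R1C1 = 17 − 11 = 6 completes the 17 down.
R1C2 = 10 − 6 = 4 completes the 10 across.
R3C2 = 17 − 8 = 9 completes the 17 across.

9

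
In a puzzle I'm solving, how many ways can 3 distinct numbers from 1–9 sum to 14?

8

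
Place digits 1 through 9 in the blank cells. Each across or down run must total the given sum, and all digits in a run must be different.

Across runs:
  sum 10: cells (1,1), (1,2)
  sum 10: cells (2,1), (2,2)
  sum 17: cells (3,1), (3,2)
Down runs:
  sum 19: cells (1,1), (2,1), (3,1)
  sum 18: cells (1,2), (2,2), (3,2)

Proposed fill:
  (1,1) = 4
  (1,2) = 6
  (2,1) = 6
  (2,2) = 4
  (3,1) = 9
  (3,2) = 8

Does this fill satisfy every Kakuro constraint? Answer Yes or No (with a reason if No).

Yes

Across: 4+6=10; 6+4=10; 9+8=17. Down: 4+6+9=19; 6+4+8=18. No digit repeats within any run.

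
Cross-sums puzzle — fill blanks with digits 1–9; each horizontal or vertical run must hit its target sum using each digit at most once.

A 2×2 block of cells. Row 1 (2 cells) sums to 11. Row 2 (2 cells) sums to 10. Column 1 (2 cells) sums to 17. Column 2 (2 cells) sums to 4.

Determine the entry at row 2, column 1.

17 in 2 cells must be {8,9}; 4 in 2 cells must be {1,3}.
The 11 across and the 4 down share only 3, so (1,2) = 3.
(2,2) = 4 − 3 = 1 completes the 4 down.
(1,1) = 11 − 3 = 8 completes the 11 across.
(2,1) = 10 − 1 = 9 completes the 10 across.

9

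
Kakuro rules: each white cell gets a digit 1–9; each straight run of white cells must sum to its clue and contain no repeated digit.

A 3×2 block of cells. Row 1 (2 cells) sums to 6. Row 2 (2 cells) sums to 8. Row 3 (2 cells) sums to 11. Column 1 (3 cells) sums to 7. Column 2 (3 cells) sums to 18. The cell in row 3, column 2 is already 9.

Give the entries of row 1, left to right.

4, 2

7 in 3 cells must be {1,2,4}.
(3,1) = 11 − 9 = 2 completes the 11 across.
(2,1) = 1: the only remaining digit allowed by both the 8 across and the 7 down.
(2,2) = 8 − 1 = 7 completes the 8 across.
(1,1) = 7 − 3 = 4 completes the 7 down.
(1,2) = 6 − 4 = 2 completes the 6 across.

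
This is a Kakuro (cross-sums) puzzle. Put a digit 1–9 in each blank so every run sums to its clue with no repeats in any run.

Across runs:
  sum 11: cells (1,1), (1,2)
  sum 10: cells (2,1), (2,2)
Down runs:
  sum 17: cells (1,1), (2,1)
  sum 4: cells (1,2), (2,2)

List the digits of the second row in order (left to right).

9, 1

17 in 2 cells must be {8,9}; 4 in 2 cells must be {1,3}.
The 11 across and the 4 down share only 3, so (1,2) = 3.
(2,2) = 4 − 3 = 1 completes the 4 down.
(1,1) = 11 − 3 = 8 completes the 11 across.
(2,1) = 10 − 1 = 9 completes the 10 across.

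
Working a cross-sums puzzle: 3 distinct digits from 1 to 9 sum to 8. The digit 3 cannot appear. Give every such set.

3 distinct digits from 1–9 sum between 6 and 24.
Dropping sets that contain 3.
Only one set works: {1,2,5}.

{1,2,5}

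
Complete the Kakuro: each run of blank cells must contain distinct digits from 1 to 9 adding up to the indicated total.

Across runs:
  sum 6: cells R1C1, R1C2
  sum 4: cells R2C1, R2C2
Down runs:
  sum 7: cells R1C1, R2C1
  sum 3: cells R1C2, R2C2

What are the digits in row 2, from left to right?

3 1

4 in 2 cells must be {1,3}; 3 in 2 cells must be {1,2}.
The 4 across and the 3 down share only 1, so R2C2 = 1.
R1C2 = 3 − 1 = 2 completes the 3 down.
R2C1 = 4 − 1 = 3 completes the 4 across.
R1C1 = 6 − 2 = 4 completes the 6 across.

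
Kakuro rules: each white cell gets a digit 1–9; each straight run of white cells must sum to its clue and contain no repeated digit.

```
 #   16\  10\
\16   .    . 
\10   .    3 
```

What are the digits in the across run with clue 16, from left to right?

16 in 2 cells must be {7,9}.
R1C2 = 10 − 3 = 7 completes the 10 down.
R2C1 = 10 − 3 = 7 completes the 10 across.
R1C1 = 16 − 7 = 9 completes the 16 across.

9 7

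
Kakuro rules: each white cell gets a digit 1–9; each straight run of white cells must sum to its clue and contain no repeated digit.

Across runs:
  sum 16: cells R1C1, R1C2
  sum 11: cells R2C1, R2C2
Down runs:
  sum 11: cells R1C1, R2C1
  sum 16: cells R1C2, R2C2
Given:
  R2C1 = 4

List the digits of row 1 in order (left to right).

16 in 2 cells must be {7,9}.
R1C1 = 11 − 4 = 7 completes the 11 down.
R1C2 = 16 − 7 = 9 completes the 16 across.
R2C2 = 11 − 4 = 7 completes the 11 across.

7 9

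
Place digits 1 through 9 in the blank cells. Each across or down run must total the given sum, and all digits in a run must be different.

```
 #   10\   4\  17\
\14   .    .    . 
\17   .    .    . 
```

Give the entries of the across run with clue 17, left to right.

6 3 8

4 in 2 cells must be {1,3}; 17 in 2 cells must be {8,9}.
Nothing is forced directly, so branch on R1C2, whose candidates are 1 or 3. If R1C2 = 3: that forces R1C3 = 9, R2C2 = 1, after which R2C3 would have to be in {7,9} for the 17 across but in {8} for the 17 down — contradiction. So R1C2 = 1.
R2C2 = 4 − 1 = 3 completes the 4 down.
Nothing is forced directly, so branch on R1C3, whose candidates are 8 or 9. If R1C3 = 8: then R1C1 would have to be in {5} for the 14 across but in {1,2,3,4,6,7,8,9} for the 10 down — contradiction. So R1C3 = 9.
R1C1 = 14 − 10 = 4 completes the 14 across.
R2C1 = 10 − 4 = 6 completes the 10 down.
R2C3 = 17 − 9 = 8 completes the 17 across.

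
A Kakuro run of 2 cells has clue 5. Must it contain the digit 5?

No

Counterexample: {1,4} sums to 5 without using 5.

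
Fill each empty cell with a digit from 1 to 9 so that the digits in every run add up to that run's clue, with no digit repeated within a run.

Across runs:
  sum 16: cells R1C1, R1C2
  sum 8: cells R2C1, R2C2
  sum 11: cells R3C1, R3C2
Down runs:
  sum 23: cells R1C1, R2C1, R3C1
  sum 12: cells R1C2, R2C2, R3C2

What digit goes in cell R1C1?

9

16 in 2 cells must be {7,9}; 23 in 3 cells must be {6,8,9}.
The 16 across and the 23 down share only 9, so R1C1 = 9.
R1C2 = 16 − 9 = 7 completes the 16 across.
Given what's placed, R2C1 must be 6 to fit the 8 across and 23 down.
R2C2 = 8 − 6 = 2 completes the 8 across.
R3C1 = 23 − 15 = 8 completes the 23 down.
R3C2 = 11 − 8 = 3 completes the 11 across.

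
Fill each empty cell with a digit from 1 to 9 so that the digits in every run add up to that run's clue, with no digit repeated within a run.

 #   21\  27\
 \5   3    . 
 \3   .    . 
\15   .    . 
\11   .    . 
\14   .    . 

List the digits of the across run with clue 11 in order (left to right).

4 7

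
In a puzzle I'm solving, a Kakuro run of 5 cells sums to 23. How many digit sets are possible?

11

5 distinct digits from 1–9 sum between 15 and 35.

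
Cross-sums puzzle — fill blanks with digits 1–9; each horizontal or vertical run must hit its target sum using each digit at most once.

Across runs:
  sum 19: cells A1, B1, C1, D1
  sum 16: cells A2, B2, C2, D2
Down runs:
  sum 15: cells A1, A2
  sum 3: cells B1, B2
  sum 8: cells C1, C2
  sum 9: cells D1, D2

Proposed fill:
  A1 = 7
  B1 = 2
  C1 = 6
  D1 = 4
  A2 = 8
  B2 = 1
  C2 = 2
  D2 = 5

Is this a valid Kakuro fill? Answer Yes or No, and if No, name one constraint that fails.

Yes

Across: 7+2+6+4=19; 8+1+2+5=16. Down: 7+8=15; 2+1=3; 6+2=8; 4+5=9. No digit repeats within any run.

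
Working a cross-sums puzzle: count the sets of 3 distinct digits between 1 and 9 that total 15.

8

3 distinct digits from 1–9 sum between 6 and 24.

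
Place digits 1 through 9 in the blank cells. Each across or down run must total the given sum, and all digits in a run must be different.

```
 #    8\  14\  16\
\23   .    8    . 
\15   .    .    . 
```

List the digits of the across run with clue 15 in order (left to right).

23 in 3 cells must be {6,8,9}; 16 in 2 cells must be {7,9}.
R1C1 = 6: the only remaining digit allowed by both the 23 across and the 8 down.
R1C3 = 23 − 14 = 9 completes the 23 across.
R2C1 = 8 − 6 = 2 completes the 8 down.
R2C2 = 14 − 8 = 6 completes the 14 down.
R2C3 = 15 − 8 = 7 completes the 15 across.

2 6 7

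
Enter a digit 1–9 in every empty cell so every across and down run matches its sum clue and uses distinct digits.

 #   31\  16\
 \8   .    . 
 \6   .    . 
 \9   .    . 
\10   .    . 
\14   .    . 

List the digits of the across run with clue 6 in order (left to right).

2 4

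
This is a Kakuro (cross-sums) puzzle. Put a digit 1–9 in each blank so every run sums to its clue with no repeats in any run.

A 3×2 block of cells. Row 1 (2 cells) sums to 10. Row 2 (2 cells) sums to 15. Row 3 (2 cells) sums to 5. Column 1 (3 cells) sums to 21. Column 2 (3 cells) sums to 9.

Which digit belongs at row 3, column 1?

4

The 15 across and the 9 down share only 6, so (2,2) = 6.
The 5 across and the 21 down share only 4, so (3,1) = 4.
(3,2) = 5 − 4 = 1 completes the 5 across.
(1,2) = 9 − 7 = 2 completes the 9 down.
(2,1) = 15 − 6 = 9 completes the 15 across.
(1,1) = 10 − 2 = 8 completes the 10 across.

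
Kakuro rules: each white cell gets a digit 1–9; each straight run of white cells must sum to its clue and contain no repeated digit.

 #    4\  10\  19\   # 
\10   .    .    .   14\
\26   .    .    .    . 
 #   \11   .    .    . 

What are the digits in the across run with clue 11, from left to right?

4 in 2 cells must be {1,3}.
Only 3 fits R2C1 under both its across sum 26 and down sum 4.
Given what's placed, R2C2 must be 6 to fit the 26 across and 10 down.
R1C1 = 4 − 3 = 1 completes the 4 down.
R1C2 = 3: the only remaining digit allowed by both the 10 across and the 10 down.
R1C3 = 10 − 4 = 6 completes the 10 across.
R3C2 = 10 − 9 = 1 completes the 10 down.
Nothing is forced directly, so branch on R3C3, whose candidates are 4 or 8. If R3C3 = 8: then R2C3 would have to be in {8,9} for the 26 across but in {5} for the 19 down — contradiction. So R3C3 = 4.
R2C3 = 19 − 10 = 9 completes the 19 down.
R2C4 = 26 − 18 = 8 completes the 26 across.
R3C4 = 11 − 5 = 6 completes the 11 across.

1, 4, 6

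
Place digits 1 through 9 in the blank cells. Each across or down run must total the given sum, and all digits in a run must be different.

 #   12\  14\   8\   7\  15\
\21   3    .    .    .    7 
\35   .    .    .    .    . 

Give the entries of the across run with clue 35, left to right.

9 6 7 5 8

35 in 5 cells must be {5,6,7,8,9}.
R2C1 = 12 − 3 = 9 completes the 12 down.
R2C5 = 15 − 7 = 8 completes the 15 down.
No cell is forced outright now. R2C2 can only be 5 or 6 (the digits allowed by both its 35 across and its 14 down). If R2C2 = 5: then R1C2 would have to be in {1,2,4,5,6,8} for the 21 across but in {9} for the 14 down — contradiction. So R2C2 = 6.
R1C2 = 14 − 6 = 8 completes the 14 down.
R2C4 = 5: the only remaining digit allowed by both the 35 across and the 7 down.
R1C4 = 7 − 5 = 2 completes the 7 down.
R2C3 = 35 − 28 = 7 completes the 35 across.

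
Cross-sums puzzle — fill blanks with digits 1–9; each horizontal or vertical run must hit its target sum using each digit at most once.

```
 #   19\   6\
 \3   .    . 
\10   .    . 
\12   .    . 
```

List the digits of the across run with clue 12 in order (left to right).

3 in 2 cells must be {1,2}; 6 in 3 cells must be {1,2,3}.
The 3 across and the 19 down share only 2, so R1C1 = 2.
R1C2 = 3 − 2 = 1 completes the 3 across.
Given what's placed, R3C2 must be 3 to fit the 12 across and 6 down.
R2C2 = 6 − 4 = 2 completes the 6 down.
R3C1 = 12 − 3 = 9 completes the 12 across.
R2C1 = 10 − 2 = 8 completes the 10 across.

9, 3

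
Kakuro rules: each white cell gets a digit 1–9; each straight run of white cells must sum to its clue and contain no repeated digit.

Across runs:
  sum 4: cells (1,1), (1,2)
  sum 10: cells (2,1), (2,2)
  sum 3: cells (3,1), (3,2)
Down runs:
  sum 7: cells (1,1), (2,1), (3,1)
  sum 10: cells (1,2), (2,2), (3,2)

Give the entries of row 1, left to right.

4 in 2 cells must be {1,3}; 3 in 2 cells must be {1,2}; 7 in 3 cells must be {1,2,4}.
The 4 across and the 7 down share only 1, so (1,1) = 1.
(1,2) = 4 − 1 = 3 completes the 4 across.
Given what's placed, (3,1) must be 2 to fit the 3 across and 7 down.
(3,2) = 3 − 2 = 1 completes the 3 across.
(2,1) = 7 − 3 = 4 completes the 7 down.
(2,2) = 10 − 4 = 6 completes the 10 across.

1 3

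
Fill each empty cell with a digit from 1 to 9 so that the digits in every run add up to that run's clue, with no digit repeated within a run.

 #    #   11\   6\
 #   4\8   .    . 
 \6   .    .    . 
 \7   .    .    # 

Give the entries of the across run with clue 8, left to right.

3 5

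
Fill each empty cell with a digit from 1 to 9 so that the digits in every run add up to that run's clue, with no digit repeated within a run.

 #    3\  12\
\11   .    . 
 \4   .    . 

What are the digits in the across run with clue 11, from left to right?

2 9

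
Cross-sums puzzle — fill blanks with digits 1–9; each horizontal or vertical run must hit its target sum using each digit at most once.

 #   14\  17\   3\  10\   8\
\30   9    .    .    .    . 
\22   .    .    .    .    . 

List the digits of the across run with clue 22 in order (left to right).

17 in 2 cells must be {8,9}; 3 in 2 cells must be {1,2}.
R1C2 = 8: the only remaining digit allowed by both the 30 across and the 17 down.
R2C1 = 14 − 9 = 5 completes the 14 down.
R2C2 = 17 − 8 = 9 completes the 17 down.
R2C3 = 1: the only remaining digit allowed by both the 22 across and the 3 down.
Given what's placed, R2C5 must be 3 to fit the 22 across and 8 down.
R1C3 = 3 − 1 = 2 completes the 3 down.
R1C5 = 8 − 3 = 5 completes the 8 down.
R2C4 = 22 − 18 = 4 completes the 22 across.

5 9 1 4 3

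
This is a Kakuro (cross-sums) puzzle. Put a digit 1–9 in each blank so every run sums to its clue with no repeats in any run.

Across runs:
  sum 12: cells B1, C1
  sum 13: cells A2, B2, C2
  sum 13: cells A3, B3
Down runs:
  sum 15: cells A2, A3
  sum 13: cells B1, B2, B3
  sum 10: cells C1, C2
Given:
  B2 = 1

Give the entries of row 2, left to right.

No cell is forced outright now. A2 can only be 7 or 8 or 9 (the digits allowed by both its 13 across and its 15 down). If A2 = 7: then C2 would have to be in {5} for the 13 across but in {1,2,3,4,6,7,8,9} for the 10 down — contradiction. If A2 = 8: that forces C2 = 4, A3 = 7, after which B3 would have to be in {6} for the 13 across but in {3,4,5,7,8,9} for the 13 down — contradiction. So A2 = 9.
C2 = 13 − 10 = 3 completes the 13 across.
A3 = 15 − 9 = 6 completes the 15 down.
B3 = 13 − 6 = 7 completes the 13 across.
B1 = 13 − 8 = 5 completes the 13 down.
C1 = 12 − 5 = 7 completes the 12 across.

9, 1, 3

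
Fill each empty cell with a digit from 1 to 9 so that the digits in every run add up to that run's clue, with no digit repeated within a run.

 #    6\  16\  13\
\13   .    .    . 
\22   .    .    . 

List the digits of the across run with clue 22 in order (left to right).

16 in 2 cells must be {7,9}.
The 22 across and the 6 down share only 5, so R2C1 = 5.
Given what's placed, R2C2 must be 9 to fit the 22 across and 16 down.
R2C3 = 22 − 14 = 8 completes the 22 across.
R1C1 = 6 − 5 = 1 completes the 6 down.
R1C2 = 16 − 9 = 7 completes the 16 down.
R1C3 = 13 − 8 = 5 completes the 13 across.

5 9 8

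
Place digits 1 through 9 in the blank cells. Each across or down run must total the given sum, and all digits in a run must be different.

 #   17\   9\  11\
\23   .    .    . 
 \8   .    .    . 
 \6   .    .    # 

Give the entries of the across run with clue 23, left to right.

23 in 3 cells must be {6,8,9}.
Only 6 fits R1C2 under both its across sum 23 and down sum 9.
Nothing is forced directly, so branch on R2C2, whose candidates are 1 or 2. If R2C2 = 2: that forces R2C3 = 5, R3C2 = 1, after which R1C3 would have to be in {8,9} for the 23 across but in {6} for the 11 down — contradiction. So R2C2 = 1.
R3C2 = 9 − 7 = 2 completes the 9 down.
R3C1 = 6 − 2 = 4 completes the 6 across.
R1C1 = 8: the only remaining digit allowed by both the 23 across and the 17 down.
R1C3 = 23 − 14 = 9 completes the 23 across.

8, 6, 9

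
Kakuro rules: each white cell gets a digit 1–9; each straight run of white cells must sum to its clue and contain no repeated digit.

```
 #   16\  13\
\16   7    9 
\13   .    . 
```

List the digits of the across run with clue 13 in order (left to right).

9 4

16 in 2 cells must be {7,9}.
R2C1 = 16 − 7 = 9 completes the 16 down.
R2C2 = 13 − 9 = 4 completes the 13 across.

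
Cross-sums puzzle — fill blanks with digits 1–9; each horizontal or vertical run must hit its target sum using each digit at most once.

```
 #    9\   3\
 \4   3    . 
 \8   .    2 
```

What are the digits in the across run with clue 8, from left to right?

6, 2

4 in 2 cells must be {1,3}; 3 in 2 cells must be {1,2}.
R1C2 = 4 − 3 = 1 completes the 4 across.
R2C1 = 8 − 2 = 6 completes the 8 across.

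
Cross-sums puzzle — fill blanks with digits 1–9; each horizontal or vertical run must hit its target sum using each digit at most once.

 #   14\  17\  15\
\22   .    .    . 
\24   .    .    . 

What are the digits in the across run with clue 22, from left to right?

5 9 8

24 in 3 cells must be {7,8,9}; 17 in 2 cells must be {8,9}.
Nothing is forced directly, so branch on R1C2, whose candidates are 8 or 9. If R1C2 = 8: that forces R1C3 = 9, R2C2 = 9, after which R2C3 would have to be in {7,8} for the 24 across but in {6} for the 15 down — contradiction. So R1C2 = 9.
R2C2 = 17 − 9 = 8 completes the 17 down.
Given what's placed, R2C1 must be 9 to fit the 24 across and 14 down.
R2C3 = 24 − 17 = 7 completes the 24 across.
R1C1 = 14 − 9 = 5 completes the 14 down.
R1C3 = 22 − 14 = 8 completes the 22 across.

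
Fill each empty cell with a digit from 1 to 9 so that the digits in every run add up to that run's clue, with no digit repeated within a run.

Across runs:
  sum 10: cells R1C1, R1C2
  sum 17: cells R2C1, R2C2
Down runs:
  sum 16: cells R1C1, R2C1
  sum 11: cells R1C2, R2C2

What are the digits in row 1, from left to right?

7 3

17 in 2 cells must be {8,9}; 16 in 2 cells must be {7,9}.
The 17 across and the 16 down share only 9, so R2C1 = 9.
R2C2 = 17 − 9 = 8 completes the 17 across.
R1C1 = 16 − 9 = 7 completes the 16 down.
R1C2 = 10 − 7 = 3 completes the 10 across.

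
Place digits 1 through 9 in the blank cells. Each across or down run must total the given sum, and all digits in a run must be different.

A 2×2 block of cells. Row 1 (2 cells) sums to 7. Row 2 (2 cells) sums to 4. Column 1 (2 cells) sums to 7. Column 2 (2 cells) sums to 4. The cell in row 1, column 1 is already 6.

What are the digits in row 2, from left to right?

4 in 2 cells must be {1,3}.
(1,2) = 7 − 6 = 1 completes the 7 across.
(2,1) = 7 − 6 = 1 completes the 7 down.
(2,2) = 4 − 1 = 3 completes the 4 across.

1 3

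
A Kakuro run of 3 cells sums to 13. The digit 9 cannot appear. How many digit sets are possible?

3 distinct digits from 1–9 sum between 6 and 24.
Dropping sets that contain 9.
Enumerating: {1,4,8}, {1,5,7}, {2,3,8}, {2,4,7}, {2,5,6}, {3,4,6}.

6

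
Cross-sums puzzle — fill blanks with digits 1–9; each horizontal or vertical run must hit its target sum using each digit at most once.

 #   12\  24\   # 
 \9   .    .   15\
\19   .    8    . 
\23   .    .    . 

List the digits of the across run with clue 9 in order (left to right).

23 in 3 cells must be {6,8,9}; 24 in 3 cells must be {7,8,9}.
R1C2 = 7: the only remaining digit allowed by both the 9 across and the 24 down.
R3C2 = 24 − 15 = 9 completes the 24 down.
R1C1 = 9 − 7 = 2 completes the 9 across.
R3C1 = 6: the only remaining digit allowed by both the 23 across and the 12 down.
R3C3 = 23 − 15 = 8 completes the 23 across.
R2C1 = 12 − 8 = 4 completes the 12 down.
R2C3 = 19 − 12 = 7 completes the 19 across.

2 7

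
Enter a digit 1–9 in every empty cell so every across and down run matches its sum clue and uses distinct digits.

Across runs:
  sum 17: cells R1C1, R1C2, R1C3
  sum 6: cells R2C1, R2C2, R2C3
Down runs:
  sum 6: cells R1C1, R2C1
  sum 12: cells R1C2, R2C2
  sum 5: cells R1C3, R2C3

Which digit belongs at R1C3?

6 in 3 cells must be {1,2,3}.
The 6 across and the 12 down share only 3, so R2C2 = 3.
R1C2 = 12 − 3 = 9 completes the 12 down.
Nothing is forced directly, so branch on R2C1, whose candidates are 1 or 2. If R2C1 = 2: then R1C1 would have to be in {1,2,3,5,6,7} for the 17 across but in {4} for the 6 down — contradiction. So R2C1 = 1.
R1C1 = 6 − 1 = 5 completes the 6 down.
R1C3 = 17 − 14 = 3 completes the 17 across.
R2C3 = 6 − 4 = 2 completes the 6 across.

3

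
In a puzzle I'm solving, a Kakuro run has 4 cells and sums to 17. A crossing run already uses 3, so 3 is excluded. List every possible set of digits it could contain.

{1,2,5,9}; {1,2,6,8}; {1,4,5,7}; {2,4,5,6}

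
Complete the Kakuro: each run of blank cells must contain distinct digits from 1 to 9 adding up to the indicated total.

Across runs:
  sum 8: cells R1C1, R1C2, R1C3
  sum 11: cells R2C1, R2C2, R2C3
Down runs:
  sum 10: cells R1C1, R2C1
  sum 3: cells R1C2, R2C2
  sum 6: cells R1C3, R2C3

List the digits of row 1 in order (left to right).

3 in 2 cells must be {1,2}.
Nothing is forced directly, so branch on R1C2, whose candidates are 1 or 2. If R1C2 = 2: that forces R1C1 = 1, R1C3 = 5, after which R2C1 would have to be in {1,2,3,4,5,6,7,8} for the 11 across but in {9} for the 10 down — contradiction. So R1C2 = 1.
R2C2 = 3 − 1 = 2 completes the 3 down.
Nothing is forced directly, so branch on R1C1, whose candidates are 2 or 3 or 4. If R1C1 = 3: that forces R1C3 = 4, after which R2C1 would have to be in {1,3,4,5,6,8} for the 11 across but in {7} for the 10 down — contradiction. If R1C1 = 4: then R1C3 would have to be in {3} for the 8 across but in {1,2,4,5} for the 6 down — contradiction. So R1C1 = 2.
R1C3 = 8 − 3 = 5 completes the 8 across.
R2C1 = 10 − 2 = 8 completes the 10 down.
R2C3 = 11 − 10 = 1 completes the 11 across.

2 1 5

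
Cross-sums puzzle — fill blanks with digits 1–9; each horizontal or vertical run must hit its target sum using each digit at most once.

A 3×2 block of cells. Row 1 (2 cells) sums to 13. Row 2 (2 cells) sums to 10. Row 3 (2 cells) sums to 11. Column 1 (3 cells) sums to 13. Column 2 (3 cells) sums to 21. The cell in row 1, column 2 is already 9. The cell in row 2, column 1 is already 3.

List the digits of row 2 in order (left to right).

3, 7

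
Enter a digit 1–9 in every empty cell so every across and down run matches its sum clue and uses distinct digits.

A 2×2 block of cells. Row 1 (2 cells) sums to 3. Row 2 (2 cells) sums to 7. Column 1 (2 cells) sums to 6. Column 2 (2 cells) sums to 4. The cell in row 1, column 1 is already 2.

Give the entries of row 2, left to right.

4 3

3 in 2 cells must be {1,2}; 4 in 2 cells must be {1,3}.
(1,2) = 3 − 2 = 1 completes the 3 across.
(2,1) = 6 − 2 = 4 completes the 6 down.
(2,2) = 7 − 4 = 3 completes the 7 across.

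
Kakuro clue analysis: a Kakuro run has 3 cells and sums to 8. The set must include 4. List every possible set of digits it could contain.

{1,3,4}

3 distinct digits from 1–9 sum between 6 and 24.
Keeping only sets containing 4.
Only one set works: {1,3,4}.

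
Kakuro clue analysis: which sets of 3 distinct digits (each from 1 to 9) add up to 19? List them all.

{2,8,9}; {3,7,9}; {4,6,9}; {4,7,8}; {5,6,8}

3 distinct digits from 1–9 sum between 6 and 24.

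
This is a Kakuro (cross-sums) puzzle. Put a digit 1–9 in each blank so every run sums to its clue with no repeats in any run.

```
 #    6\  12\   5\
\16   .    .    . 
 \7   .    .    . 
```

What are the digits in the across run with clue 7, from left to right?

7 in 3 cells must be {1,2,4}.
The 7 across and the 12 down share only 4, so R2C2 = 4.
R1C2 = 12 − 4 = 8 completes the 12 down.
Nothing is forced directly, so branch on R2C1, whose candidates are 1 or 2. If R2C1 = 2: then R1C1 would have to be in {1,2,3,5,6,7} for the 16 across but in {4} for the 6 down — contradiction. So R2C1 = 1.
R1C1 = 6 − 1 = 5 completes the 6 down.
R1C3 = 16 − 13 = 3 completes the 16 across.
R2C3 = 7 − 5 = 2 completes the 7 across.

1, 4, 2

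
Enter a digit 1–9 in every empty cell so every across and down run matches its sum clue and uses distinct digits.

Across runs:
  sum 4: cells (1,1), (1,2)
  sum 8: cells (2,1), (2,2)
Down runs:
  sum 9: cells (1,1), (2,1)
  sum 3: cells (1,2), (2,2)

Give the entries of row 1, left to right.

3 1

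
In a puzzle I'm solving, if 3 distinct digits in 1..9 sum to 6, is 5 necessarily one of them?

No

The only way to make 6 from 3 distinct digits is {1,2,3}, which does not contain 5.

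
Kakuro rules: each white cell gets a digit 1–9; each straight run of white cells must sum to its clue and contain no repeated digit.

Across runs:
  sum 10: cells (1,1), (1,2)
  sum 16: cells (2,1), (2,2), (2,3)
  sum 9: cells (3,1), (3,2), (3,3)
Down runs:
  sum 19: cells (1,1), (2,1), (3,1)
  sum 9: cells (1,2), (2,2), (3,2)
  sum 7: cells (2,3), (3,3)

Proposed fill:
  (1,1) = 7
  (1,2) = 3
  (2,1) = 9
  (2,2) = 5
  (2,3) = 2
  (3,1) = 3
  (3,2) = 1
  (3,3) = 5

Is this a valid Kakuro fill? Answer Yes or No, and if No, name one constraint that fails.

Across: 7+3=10; 9+5+2=16; 3+1+5=9. Down: 7+9+3=19; 3+5+1=9; 2+5=7. No digit repeats within any run.

Yes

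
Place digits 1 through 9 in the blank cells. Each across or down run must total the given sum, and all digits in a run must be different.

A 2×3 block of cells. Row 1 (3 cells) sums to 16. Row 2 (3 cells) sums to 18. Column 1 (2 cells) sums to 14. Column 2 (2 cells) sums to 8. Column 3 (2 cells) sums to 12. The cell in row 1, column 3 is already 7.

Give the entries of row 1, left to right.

(2,3) = 12 − 7 = 5 completes the 12 down.
Nothing is forced directly, so branch on (2,2), whose candidates are 6 or 7. If (2,2) = 6: then (1,2) would have to be in {1,3,4,5,6,8} for the 16 across but in {2} for the 8 down — contradiction. So (2,2) = 7.
(1,2) = 8 − 7 = 1 completes the 8 down.
(2,1) = 18 − 12 = 6 completes the 18 across.
(1,1) = 16 − 8 = 8 completes the 16 across.

8 1 7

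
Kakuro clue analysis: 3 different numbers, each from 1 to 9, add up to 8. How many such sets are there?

3 distinct digits from 1–9 sum between 6 and 24.
Enumerating: {1,2,5}, {1,3,4}.

2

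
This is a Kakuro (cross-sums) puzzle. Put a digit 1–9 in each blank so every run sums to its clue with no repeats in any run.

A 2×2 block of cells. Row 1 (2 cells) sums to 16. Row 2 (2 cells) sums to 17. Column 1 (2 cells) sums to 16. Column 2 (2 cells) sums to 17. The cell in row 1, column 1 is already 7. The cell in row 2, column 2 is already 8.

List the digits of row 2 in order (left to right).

9, 8

16 in 2 cells must be {7,9}; 17 in 2 cells must be {8,9}.
(1,2) = 16 − 7 = 9 completes the 16 across.
(2,1) = 17 − 8 = 9 completes the 17 across.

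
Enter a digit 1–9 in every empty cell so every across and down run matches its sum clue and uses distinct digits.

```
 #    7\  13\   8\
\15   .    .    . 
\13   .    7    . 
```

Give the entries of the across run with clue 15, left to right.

2 6 7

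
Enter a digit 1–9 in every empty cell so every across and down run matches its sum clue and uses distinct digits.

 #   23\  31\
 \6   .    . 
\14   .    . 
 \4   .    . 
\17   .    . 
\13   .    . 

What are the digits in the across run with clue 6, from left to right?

4 in 2 cells must be {1,3}; 17 in 2 cells must be {8,9}.
Nothing is forced directly, so branch on R3C2, whose candidates are 1 or 3. If R3C2 = 1: then R1C2 would have to be in {1,2,4,5} for the 6 across but in {6,7,8,9} for the 31 down — contradiction. So R3C2 = 3.
R3C1 = 4 − 3 = 1 completes the 4 across.
Nothing is forced directly, so branch on R1C2, whose candidates are 4 or 5. If R1C2 = 5: then R1C1 would have to be in {1} for the 6 across but in {2,3,4,5,6,7,8,9} for the 23 down — contradiction. So R1C2 = 4.
R1C1 = 6 − 4 = 2 completes the 6 across.

2, 4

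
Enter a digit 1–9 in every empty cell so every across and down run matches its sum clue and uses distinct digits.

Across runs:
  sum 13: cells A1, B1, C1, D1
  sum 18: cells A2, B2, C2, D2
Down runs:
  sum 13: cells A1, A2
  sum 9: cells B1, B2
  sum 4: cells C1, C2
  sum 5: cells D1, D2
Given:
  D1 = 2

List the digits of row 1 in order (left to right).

7 1 3 2

4 in 2 cells must be {1,3}.
D2 = 5 − 2 = 3 completes the 5 down.
C2 = 1: the only remaining digit allowed by both the 18 across and the 4 down.
C1 = 4 − 1 = 3 completes the 4 down.
Given what's placed, A1 must be 7 to fit the 13 across and 13 down.
B1 = 13 − 12 = 1 completes the 13 across.
A2 = 13 − 7 = 6 completes the 13 down.
B2 = 18 − 10 = 8 completes the 18 across.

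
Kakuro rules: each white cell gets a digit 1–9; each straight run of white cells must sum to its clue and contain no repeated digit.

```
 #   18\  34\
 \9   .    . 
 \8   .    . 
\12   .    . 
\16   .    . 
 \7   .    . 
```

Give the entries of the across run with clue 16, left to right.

16 in 2 cells must be {7,9}; 34 in 5 cells must be {4,6,7,8,9}.
Only 7 fits R4C1 under both its across sum 16 and down sum 18.
R4C2 = 16 − 7 = 9 completes the 16 across.

7 9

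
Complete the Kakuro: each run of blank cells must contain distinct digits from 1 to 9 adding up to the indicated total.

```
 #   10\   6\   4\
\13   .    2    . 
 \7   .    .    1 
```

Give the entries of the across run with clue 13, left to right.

7 in 3 cells must be {1,2,4}; 4 in 2 cells must be {1,3}.
R1C3 = 4 − 1 = 3 completes the 4 down.
R2C2 = 6 − 2 = 4 completes the 6 down.
R1C1 = 13 − 5 = 8 completes the 13 across.
R2C1 = 7 − 5 = 2 completes the 7 across.

8 2 3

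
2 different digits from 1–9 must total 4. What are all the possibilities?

{1,3}

2 distinct digits from 1–9 sum between 3 and 17.
Only one set works: {1,3}.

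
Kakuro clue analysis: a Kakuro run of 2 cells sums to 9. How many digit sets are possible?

2 distinct digits from 1–9 sum between 3 and 17.
Enumerating: {1,8}, {2,7}, {3,6}, {4,5}.

4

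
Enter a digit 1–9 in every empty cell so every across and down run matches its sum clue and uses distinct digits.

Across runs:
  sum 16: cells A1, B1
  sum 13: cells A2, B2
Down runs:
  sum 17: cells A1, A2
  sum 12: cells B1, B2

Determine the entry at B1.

7

16 in 2 cells must be {7,9}; 17 in 2 cells must be {8,9}.
The 16 across and the 17 down share only 9, so A1 = 9.
B1 = 16 − 9 = 7 completes the 16 across.
A2 = 17 − 9 = 8 completes the 17 down.
B2 = 13 − 8 = 5 completes the 13 across.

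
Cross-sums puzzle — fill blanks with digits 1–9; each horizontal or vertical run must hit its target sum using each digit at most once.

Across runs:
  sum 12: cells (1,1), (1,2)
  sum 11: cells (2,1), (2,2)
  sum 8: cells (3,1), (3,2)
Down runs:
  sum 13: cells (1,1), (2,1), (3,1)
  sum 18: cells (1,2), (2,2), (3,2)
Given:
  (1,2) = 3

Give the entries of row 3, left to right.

1, 7

(1,1) = 12 − 3 = 9 completes the 12 across.
(2,1) = 3: the only remaining digit allowed by both the 11 across and the 13 down.
(2,2) = 11 − 3 = 8 completes the 11 across.
(3,1) = 13 − 12 = 1 completes the 13 down.
(3,2) = 8 − 1 = 7 completes the 8 across.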